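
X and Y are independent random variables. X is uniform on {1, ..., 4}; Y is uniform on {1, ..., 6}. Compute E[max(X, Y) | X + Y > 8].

17/3

P(X + Y > 8) = 1/8.
Summing max(X,Y)·P(x,y) over outcomes with X + Y > 8 gives 17/24.
E[max(X, Y) | X + Y > 8] = (17/24) / (1/8) = 17/3.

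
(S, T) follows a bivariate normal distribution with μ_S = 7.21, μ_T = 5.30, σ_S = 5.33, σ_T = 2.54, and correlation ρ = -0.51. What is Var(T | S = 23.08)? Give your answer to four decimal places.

4.7735

For a bivariate normal, Var(T | S=x) = σ_T²(1 − ρ²).
Var(T | S=23.08) = (2.54)²·(1 − (-0.51)²) = 6.4516·0.7399 = 4.7735.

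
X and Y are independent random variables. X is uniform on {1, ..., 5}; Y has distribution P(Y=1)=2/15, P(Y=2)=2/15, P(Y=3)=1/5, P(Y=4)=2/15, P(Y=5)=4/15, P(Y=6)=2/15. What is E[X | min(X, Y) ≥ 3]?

P(min(X, Y) ≥ 3) = 11/25.
Summing X·P(x,y) over outcomes with min(X, Y) ≥ 3 gives 44/25.
E[X | min(X, Y) ≥ 3] = (44/25) / (11/25) = 4.

4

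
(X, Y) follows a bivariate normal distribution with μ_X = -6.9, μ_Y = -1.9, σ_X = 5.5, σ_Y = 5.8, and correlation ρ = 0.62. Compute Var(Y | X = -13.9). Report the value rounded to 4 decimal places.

20.7088

For a bivariate normal, Var(Y | X=x) = σ_Y²(1 − ρ²).
Var(Y | X=-13.9) = (5.8)²·(1 − (0.62)²) = 33.64·0.6156 = 20.7088.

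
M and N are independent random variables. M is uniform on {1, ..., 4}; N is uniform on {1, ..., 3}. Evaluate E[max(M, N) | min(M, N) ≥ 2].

19/6

Outcomes with min(M, N) ≥ 2: (2,2), (2,3), (3,2), (3,3), (4,2), (4,3), each with probability 1/12.
E[max(M, N) | min(M, N) ≥ 2] = (2 + 3 + 3 + 3 + 4 + 4) / 6 = 19/6.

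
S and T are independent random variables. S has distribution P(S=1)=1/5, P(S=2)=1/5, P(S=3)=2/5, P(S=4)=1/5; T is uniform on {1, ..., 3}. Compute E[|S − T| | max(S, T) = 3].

9/8

P(max(S, T) = 3) = 8/15.
Summing |S−T|·P(x,y) over outcomes with max(S, T) = 3 gives 3/5.
E[|S − T| | max(S, T) = 3] = (3/5) / (8/15) = 9/8.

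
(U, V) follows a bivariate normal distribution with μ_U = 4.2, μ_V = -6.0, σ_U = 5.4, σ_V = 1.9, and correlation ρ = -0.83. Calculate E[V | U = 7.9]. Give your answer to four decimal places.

The regression of V on U has slope ρ·σ_V/σ_U and passes through (μ_U, μ_V).
E[V | U=7.9] = -6.0 + (-0.83)·(1.9/5.4)·(7.9 − (4.2)) = -6.0 + (-0.29204)·(3.7) = -7.0805.

-7.0805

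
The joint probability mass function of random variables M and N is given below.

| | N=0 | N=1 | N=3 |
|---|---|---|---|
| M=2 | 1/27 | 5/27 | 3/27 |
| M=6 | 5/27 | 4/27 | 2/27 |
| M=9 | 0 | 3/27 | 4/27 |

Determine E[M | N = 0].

16/3

P(N = 0) = 2/9.
Summing M·P(M=x,N=y) over the conditioning event gives 32/27.
E[M | N = 0] = (32/27) / (2/9) = 16/3.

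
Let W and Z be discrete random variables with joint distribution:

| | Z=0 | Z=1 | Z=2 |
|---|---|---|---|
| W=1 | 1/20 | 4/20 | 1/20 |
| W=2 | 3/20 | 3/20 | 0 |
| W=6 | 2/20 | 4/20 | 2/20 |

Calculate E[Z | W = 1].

1

P(W = 1) = 3/10.
Summing Z·P(W=x,Z=y) over the conditioning event gives 3/10.
E[Z | W = 1] = (3/10) / (3/10) = 1.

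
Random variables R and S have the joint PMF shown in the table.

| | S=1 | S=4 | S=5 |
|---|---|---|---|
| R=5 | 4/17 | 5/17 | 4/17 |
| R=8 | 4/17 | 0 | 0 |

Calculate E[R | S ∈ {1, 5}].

6

P(S ∈ {1, 5}) = 12/17.
Σ R·P over the event = 5·(4/17) + 5·(4/17) + 8·(4/17) = 72/17.
E[R | S ∈ {1, 5}] = (72/17) / (12/17) = 6.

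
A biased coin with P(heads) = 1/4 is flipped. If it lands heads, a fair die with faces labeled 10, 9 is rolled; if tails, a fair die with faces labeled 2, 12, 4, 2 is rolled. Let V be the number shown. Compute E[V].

E[V | heads] = (10+9)/2 = 19/2.
E[V | tails] = (2+12+4+2)/4 = 5.
By the law of total expectation,
E[V] = (1/4)·(19/2) + (3/4)·(5) = 49/8.

49/8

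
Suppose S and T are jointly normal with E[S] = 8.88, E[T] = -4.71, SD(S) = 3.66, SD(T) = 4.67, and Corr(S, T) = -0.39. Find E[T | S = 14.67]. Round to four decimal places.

-7.5912

The regression of T on S has slope ρ·σ_T/σ_S and passes through (μ_S, μ_T).
E[T | S=14.67] = -4.71 + (-0.39)·(4.67/3.66)·(14.67 − (8.88)) = -4.71 + (-0.49762)·(5.79) = -7.5912.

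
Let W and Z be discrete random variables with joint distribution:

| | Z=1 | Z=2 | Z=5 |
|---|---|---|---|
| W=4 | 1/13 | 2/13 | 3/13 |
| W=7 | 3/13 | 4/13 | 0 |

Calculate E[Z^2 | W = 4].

14

P(W = 4) = 6/13.
Summing Z^2·P(W=x,Z=y) over the conditioning event gives 84/13.
E[Z^2 | W = 4] = (84/13) / (6/13) = 14.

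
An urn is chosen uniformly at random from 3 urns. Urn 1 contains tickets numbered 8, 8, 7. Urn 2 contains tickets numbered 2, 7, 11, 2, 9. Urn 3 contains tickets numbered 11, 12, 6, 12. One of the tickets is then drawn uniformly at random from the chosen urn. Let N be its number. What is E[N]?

E[N | urn 1] = (8+8+7)/3 = 23/3.
E[N | urn 2] = (2+7+11+2+9)/5 = 31/5.
E[N | urn 3] = (11+12+6+12)/4 = 41/4.
E[N] = (1/3)·(23/3) + (1/3)·(31/5) + (1/3)·(41/4) = 1447/180.

1447/180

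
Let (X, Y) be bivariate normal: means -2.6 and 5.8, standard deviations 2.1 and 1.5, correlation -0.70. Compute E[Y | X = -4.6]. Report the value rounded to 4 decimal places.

The regression of Y on X has slope ρ·σ_Y/σ_X and passes through (μ_X, μ_Y).
E[Y | X=-4.6] = 5.8 + (-0.70)·(1.5/2.1)·(-4.6 − (-2.6)) = 5.8 + (-0.5)·(-2) = 6.8000.

6.8000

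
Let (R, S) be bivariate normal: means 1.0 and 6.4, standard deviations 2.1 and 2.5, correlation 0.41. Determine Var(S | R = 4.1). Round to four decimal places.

5.1994

For a bivariate normal, Var(S | R=x) = σ_S²(1 − ρ²).
Var(S | R=4.1) = (2.5)²·(1 − (0.41)²) = 6.25·0.8319 = 5.1994.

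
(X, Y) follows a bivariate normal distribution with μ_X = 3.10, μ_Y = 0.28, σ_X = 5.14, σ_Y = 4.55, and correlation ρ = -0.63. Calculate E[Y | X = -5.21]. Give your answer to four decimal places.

4.9144

For a bivariate normal, E[Y | X=x] = μ_Y + ρ·(σ_Y/σ_X)·(x − μ_X).
E[Y | X=-5.21] = 0.28 + (-0.63)·(4.55/5.14)·(-5.21 − (3.10)) = 0.28 + (-0.557685)·(-8.31) = 4.9144.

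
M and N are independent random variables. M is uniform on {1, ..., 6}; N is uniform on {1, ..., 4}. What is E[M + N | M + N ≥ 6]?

P(M + N ≥ 6) = 7/12.
Summing (M+N)·P(x,y) over outcomes with M + N ≥ 6 gives 13/3.
E[M + N | M + N ≥ 6] = (13/3) / (7/12) = 52/7.

52/7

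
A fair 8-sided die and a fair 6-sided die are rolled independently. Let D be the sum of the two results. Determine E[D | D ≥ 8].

P(D ≥ 8) = 9/16.
Σ over the event: 8·1/8 + 9·1/8 + 10·5/48 + 11·1/12 + 12·1/16 + 13·1/24 + 14·1/48 = 17/3.
E[D | D ≥ 8] = (17/3) / (9/16) = 272/27.

272/27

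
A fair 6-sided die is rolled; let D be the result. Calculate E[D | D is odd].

Given D is odd, D is equally likely to be any of {1, 3, 5}.
E[D | D is odd] = (1 + 3 + 5) / 3 = 3.

3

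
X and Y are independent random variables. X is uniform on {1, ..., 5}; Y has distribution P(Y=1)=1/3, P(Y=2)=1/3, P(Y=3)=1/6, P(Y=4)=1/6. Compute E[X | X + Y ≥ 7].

P(X + Y ≥ 7) = 7/30.
Summing X·P(x,y) over outcomes with X + Y ≥ 7 gives 31/30.
E[X | X + Y ≥ 7] = (31/30) / (7/30) = 31/7.

31/7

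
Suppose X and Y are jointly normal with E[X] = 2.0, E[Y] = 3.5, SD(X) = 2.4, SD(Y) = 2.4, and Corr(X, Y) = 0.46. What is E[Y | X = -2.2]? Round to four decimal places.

1.5680

For a bivariate normal, E[Y | X=x] = μ_Y + ρ·(σ_Y/σ_X)·(x − μ_X).
E[Y | X=-2.2] = 3.5 + (0.46)·(2.4/2.4)·(-2.2 − (2.0)) = 3.5 + (0.46)·(-4.2) = 1.5680.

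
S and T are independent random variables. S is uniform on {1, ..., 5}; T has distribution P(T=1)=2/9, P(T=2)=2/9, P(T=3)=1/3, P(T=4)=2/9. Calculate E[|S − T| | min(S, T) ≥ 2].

P(min(S, T) ≥ 2) = 28/45.
Summing |S−T|·P(x,y) over outcomes with min(S, T) ≥ 2 gives 32/45.
E[|S − T| | min(S, T) ≥ 2] = (32/45) / (28/45) = 8/7.

8/7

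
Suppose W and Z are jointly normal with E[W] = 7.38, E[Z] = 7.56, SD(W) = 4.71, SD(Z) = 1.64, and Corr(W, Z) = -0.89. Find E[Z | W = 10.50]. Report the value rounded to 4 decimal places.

The regression of Z on W has slope ρ·σ_Z/σ_W and passes through (μ_W, μ_Z).
E[Z | W=10.50] = 7.56 + (-0.89)·(1.64/4.71)·(10.50 − (7.38)) = 7.56 + (-0.30989)·(3.12) = 6.5931.

6.5931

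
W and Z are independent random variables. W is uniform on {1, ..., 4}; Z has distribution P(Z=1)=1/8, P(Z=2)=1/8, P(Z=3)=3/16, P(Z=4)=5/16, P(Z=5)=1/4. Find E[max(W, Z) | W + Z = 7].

P(W + Z = 7) = 3/16.
Summing max(W,Z)·P(x,y) over outcomes with W + Z = 7 gives 13/16.
E[max(W, Z) | W + Z = 7] = (13/16) / (3/16) = 13/3.

13/3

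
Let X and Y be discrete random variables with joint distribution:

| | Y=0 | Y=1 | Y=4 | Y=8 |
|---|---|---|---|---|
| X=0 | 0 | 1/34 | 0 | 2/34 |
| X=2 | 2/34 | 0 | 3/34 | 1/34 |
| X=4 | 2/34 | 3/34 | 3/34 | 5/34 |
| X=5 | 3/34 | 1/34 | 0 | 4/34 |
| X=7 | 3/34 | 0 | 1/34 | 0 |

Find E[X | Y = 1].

P(Y = 1) = 5/34.
Σ X·P over the event = 0·(1/34) + 4·(3/34) + 5·(1/34) = 1/2.
E[X | Y = 1] = (1/2) / (5/34) = 17/5.

17/5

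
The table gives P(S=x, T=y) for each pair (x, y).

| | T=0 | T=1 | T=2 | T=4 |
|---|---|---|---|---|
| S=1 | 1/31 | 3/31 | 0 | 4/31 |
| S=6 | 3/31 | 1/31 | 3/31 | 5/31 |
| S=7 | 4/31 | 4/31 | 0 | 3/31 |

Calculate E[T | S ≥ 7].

P(S ≥ 7) = 11/31.
Σ T·P over the event = 0·(4/31) + 1·(4/31) + 4·(3/31) = 16/31.
E[T | S ≥ 7] = (16/31) / (11/31) = 16/11.

16/11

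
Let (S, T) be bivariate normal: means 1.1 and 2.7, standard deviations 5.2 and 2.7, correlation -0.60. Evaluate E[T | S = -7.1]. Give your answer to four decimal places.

For a bivariate normal, E[T | S=x] = μ_T + ρ·(σ_T/σ_S)·(x − μ_S).
E[T | S=-7.1] = 2.7 + (-0.60)·(2.7/5.2)·(-7.1 − (1.1)) = 2.7 + (-0.31154)·(-8.2) = 5.2546.

5.2546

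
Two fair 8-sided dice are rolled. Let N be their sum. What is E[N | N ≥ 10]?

P(N ≥ 10) = 7/16.
Σ over the event: 10·7/64 + 11·3/32 + 12·5/64 + 13·1/16 + 14·3/64 + 15·1/32 + 16·1/64 = 21/4.
E[N | N ≥ 10] = (21/4) / (7/16) = 12.

12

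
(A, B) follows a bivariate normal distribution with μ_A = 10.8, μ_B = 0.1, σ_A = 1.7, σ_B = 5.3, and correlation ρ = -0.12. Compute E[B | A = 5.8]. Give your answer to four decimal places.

The regression of B on A has slope ρ·σ_B/σ_A and passes through (μ_A, μ_B).
E[B | A=5.8] = 0.1 + (-0.12)·(5.3/1.7)·(5.8 − (10.8)) = 0.1 + (-0.37412)·(-5) = 1.9706.

1.9706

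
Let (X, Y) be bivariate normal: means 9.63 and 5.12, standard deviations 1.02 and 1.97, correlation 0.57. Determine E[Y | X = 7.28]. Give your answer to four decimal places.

2.5329

The regression of Y on X has slope ρ·σ_Y/σ_X and passes through (μ_X, μ_Y).
E[Y | X=7.28] = 5.12 + (0.57)·(1.97/1.02)·(7.28 − (9.63)) = 5.12 + (1.1009)·(-2.35) = 2.5329.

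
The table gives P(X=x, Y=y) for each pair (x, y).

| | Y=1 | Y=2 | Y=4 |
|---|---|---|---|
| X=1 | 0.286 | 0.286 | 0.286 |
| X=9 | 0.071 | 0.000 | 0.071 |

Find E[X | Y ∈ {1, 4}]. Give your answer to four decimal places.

P(Y ∈ {1, 4}) = 0.714.
Σ X·P over the event = 1·(0.286) + 1·(0.286) + 9·(0.071) + 9·(0.071) = 1.850.
E[X | Y ∈ {1, 4}] = (1.850) / (0.714) = 2.5910.

2.5910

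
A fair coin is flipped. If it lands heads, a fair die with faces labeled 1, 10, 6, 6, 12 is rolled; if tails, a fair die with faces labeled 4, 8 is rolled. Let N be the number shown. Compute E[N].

E[N | heads] = (1+10+6+6+12)/5 = 7.
E[N | tails] = (4+8)/2 = 6.
By the law of total expectation,
E[N] = (1/2)·(7) + (1/2)·(6) = 13/2.

13/2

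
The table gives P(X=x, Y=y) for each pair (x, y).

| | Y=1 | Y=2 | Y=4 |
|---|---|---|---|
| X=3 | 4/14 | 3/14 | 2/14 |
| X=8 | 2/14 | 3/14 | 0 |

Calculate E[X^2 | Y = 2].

P(Y = 2) = 3/7.
Σ X^2·P over the event = 9·(3/14) + 64·(3/14) = 219/14.
E[X^2 | Y = 2] = (219/14) / (3/7) = 73/2.

73/2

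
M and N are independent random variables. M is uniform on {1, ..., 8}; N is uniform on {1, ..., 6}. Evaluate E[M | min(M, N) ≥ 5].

13/2

Outcomes with min(M, N) ≥ 5: (5,5), (5,6), (6,5), (6,6), (7,5), (7,6), (8,5), (8,6), each with probability 1/48.
E[M | min(M, N) ≥ 5] = (5 + 5 + 6 + 6 + 7 + 7 + 8 + 8) / 8 = 13/2.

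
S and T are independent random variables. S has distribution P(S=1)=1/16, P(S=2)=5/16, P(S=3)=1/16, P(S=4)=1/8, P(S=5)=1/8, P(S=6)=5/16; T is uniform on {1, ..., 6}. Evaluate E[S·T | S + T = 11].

30

P(S + T = 11) = 7/96.
Summing ST·P(x,y) over outcomes with S + T = 11 gives 35/16.
E[S·T | S + T = 11] = (35/16) / (7/96) = 30.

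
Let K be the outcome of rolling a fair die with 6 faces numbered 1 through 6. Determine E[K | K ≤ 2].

Given K ≤ 2, K is equally likely to be any of {1, 2}.
E[K | K ≤ 2] = (1 + 2) / 2 = 3/2.

3/2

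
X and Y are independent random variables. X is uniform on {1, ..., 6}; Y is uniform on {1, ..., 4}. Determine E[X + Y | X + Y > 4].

P(X + Y > 4) = 3/4.
Summing (X+Y)·P(x,y) over outcomes with X + Y > 4 gives 31/6.
E[X + Y | X + Y > 4] = (31/6) / (3/4) = 62/9.

62/9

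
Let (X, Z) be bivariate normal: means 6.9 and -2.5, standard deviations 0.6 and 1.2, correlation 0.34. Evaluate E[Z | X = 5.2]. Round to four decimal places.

-3.6560

For a bivariate normal, E[Z | X=x] = μ_Z + ρ·(σ_Z/σ_X)·(x − μ_X).
E[Z | X=5.2] = -2.5 + (0.34)·(1.2/0.6)·(5.2 − (6.9)) = -2.5 + (0.68)·(-1.7) = -3.6560.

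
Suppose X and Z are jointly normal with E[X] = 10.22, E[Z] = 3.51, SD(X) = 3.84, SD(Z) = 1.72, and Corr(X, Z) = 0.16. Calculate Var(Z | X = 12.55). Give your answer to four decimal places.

2.8827

For a bivariate normal, Var(Z | X=x) = σ_Z²(1 − ρ²).
Var(Z | X=12.55) = (1.72)²·(1 − (0.16)²) = 2.9584·0.9744 = 2.8827.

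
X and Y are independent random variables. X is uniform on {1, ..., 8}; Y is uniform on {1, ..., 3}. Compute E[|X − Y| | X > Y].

32/9

P(X > Y) = 3/4.
Summing |X−Y|·P(x,y) over outcomes with X > Y gives 8/3.
E[|X − Y| | X > Y] = (8/3) / (3/4) = 32/9.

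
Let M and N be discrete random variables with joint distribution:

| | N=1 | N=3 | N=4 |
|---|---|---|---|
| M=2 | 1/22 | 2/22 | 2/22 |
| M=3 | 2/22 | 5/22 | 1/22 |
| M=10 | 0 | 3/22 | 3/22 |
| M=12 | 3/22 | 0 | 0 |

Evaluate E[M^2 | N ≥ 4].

317/6

P(N ≥ 4) = 3/11.
Σ M^2·P over the event = 4·(2/22) + 9·(1/22) + 100·(3/22) = 317/22.
E[M^2 | N ≥ 4] = (317/22) / (3/11) = 317/6.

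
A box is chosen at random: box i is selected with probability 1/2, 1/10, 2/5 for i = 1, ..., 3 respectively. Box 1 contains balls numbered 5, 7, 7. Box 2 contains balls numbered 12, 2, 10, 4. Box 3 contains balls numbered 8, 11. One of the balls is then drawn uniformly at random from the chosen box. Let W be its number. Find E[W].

23/3

E[W | box 1] = (5+7+7)/3 = 19/3.
E[W | box 2] = (12+2+10+4)/4 = 7.
E[W | box 3] = (8+11)/2 = 19/2.
By the law of total expectation,
E[W] = (1/2)·(19/3) + (1/10)·(7) + (2/5)·(19/2) = 23/3.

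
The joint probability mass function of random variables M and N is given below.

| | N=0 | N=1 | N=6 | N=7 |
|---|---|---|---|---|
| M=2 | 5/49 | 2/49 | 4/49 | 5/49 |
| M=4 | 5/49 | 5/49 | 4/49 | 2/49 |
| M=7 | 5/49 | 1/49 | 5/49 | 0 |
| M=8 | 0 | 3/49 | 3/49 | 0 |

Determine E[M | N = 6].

83/16

P(N = 6) = 16/49.
Σ M·P over the event = 2·(4/49) + 4·(4/49) + 7·(5/49) + 8·(3/49) = 83/49.
E[M | N = 6] = (83/49) / (16/49) = 83/16.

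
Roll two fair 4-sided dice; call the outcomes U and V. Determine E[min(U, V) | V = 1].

1

Outcomes with V = 1: (1,1), (2,1), (3,1), (4,1), each with probability 1/16.
E[min(U, V) | V = 1] = (1 + 1 + 1 + 1) / 4 = 1.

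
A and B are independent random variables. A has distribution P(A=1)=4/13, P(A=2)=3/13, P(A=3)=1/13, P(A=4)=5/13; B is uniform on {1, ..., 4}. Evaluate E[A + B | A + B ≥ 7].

82/11

P(A + B ≥ 7) = 11/52.
Summing (A+B)·P(x,y) over outcomes with A + B ≥ 7 gives 41/26.
E[A + B | A + B ≥ 7] = (41/26) / (11/52) = 82/11.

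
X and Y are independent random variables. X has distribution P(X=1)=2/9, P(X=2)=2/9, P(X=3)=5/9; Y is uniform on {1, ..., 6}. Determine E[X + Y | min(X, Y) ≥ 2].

47/7

P(min(X, Y) ≥ 2) = 35/54.
Summing (X+Y)·P(x,y) over outcomes with min(X, Y) ≥ 2 gives 235/54.
E[X + Y | min(X, Y) ≥ 2] = (235/54) / (35/54) = 47/7.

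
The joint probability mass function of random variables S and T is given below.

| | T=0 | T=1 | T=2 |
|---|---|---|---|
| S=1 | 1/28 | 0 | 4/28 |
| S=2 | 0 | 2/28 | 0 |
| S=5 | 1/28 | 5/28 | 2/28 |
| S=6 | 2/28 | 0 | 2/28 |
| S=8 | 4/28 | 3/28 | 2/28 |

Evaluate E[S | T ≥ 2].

21/5

P(T ≥ 2) = 5/14.
Summing S·P(S=x,T=y) over the conditioning event gives 3/2.
E[S | T ≥ 2] = (3/2) / (5/14) = 21/5.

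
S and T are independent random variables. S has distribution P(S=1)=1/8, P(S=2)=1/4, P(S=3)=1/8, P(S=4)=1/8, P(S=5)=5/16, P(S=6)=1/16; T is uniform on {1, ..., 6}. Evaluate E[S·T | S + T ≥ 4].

P(S + T ≥ 4) = 11/12.
Summing ST·P(x,y) over outcomes with S + T ≥ 4 gives 1141/96.
E[S·T | S + T ≥ 4] = (1141/96) / (11/12) = 1141/88.

1141/88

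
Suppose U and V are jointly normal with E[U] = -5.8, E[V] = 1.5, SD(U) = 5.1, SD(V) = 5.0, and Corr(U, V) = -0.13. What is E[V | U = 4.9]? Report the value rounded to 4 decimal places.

E[V | U=x] = μ_V + ρ(σ_V/σ_U)(x − μ_U) for jointly normal variables.
E[V | U=4.9] = 1.5 + (-0.13)·(5.0/5.1)·(4.9 − (-5.8)) = 1.5 + (-0.12745)·(10.7) = 0.1363.

0.1363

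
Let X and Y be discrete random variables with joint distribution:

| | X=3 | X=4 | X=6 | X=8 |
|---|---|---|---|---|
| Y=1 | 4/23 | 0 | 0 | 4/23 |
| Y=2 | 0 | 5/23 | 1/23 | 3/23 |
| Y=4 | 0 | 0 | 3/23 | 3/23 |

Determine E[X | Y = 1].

11/2

P(Y = 1) = 8/23.
Summing X·P(X=x,Y=y) over the conditioning event gives 44/23.
E[X | Y = 1] = (44/23) / (8/23) = 11/2.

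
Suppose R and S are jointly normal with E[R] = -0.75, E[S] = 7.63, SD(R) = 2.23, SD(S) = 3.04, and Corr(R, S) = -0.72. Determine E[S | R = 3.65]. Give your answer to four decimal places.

The regression of S on R has slope ρ·σ_S/σ_R and passes through (μ_R, μ_S).
E[S | R=3.65] = 7.63 + (-0.72)·(3.04/2.23)·(3.65 − (-0.75)) = 7.63 + (-0.98152)·(4.4) = 3.3113.

3.3113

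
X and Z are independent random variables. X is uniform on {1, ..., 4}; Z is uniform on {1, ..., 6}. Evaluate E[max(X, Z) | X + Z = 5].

7/2

P(X + Z = 5) = 1/6.
Summing max(X,Z)·P(x,y) over outcomes with X + Z = 5 gives 7/12.
E[max(X, Z) | X + Z = 5] = (7/12) / (1/6) = 7/2.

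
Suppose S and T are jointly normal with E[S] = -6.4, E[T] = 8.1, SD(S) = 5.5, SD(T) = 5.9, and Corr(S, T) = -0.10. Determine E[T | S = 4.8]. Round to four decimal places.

6.8985

The regression of T on S has slope ρ·σ_T/σ_S and passes through (μ_S, μ_T).
E[T | S=4.8] = 8.1 + (-0.10)·(5.9/5.5)·(4.8 − (-6.4)) = 8.1 + (-0.107273)·(11.2) = 6.8985.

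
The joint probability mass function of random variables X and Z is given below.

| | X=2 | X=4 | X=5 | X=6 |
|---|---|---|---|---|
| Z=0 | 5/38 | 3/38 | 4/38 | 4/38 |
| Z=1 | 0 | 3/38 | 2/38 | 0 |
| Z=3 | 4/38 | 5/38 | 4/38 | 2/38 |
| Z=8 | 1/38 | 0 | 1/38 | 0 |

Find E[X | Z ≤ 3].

P(Z ≤ 3) = 18/19.
Summing X·P(X=x,Z=y) over the conditioning event gives 74/19.
E[X | Z ≤ 3] = (74/19) / (18/19) = 37/9.

37/9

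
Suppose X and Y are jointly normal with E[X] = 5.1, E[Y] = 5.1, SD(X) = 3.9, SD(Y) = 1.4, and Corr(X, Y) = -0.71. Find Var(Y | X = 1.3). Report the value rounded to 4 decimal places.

0.9720

Var(Y | X=x) = (1 − ρ²)·σ_Y².
Var(Y | X=1.3) = (1.4)²·(1 − (-0.71)²) = 1.96·0.4959 = 0.9720.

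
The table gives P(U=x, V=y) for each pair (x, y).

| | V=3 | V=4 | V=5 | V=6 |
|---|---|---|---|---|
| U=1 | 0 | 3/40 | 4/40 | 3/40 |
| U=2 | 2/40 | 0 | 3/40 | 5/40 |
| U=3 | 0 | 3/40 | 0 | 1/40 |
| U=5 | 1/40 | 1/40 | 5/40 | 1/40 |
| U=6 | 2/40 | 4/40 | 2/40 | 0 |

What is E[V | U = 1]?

5

P(U = 1) = 1/4.
Σ V·P over the event = 4·(3/40) + 5·(4/40) + 6·(3/40) = 5/4.
E[V | U = 1] = (5/4) / (1/4) = 5.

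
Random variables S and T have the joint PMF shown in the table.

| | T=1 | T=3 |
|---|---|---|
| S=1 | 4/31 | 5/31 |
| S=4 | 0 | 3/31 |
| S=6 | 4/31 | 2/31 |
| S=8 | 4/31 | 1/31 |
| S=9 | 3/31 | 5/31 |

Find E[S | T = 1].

P(T = 1) = 15/31.
Σ S·P over the event = 1·(4/31) + 6·(4/31) + 8·(4/31) + 9·(3/31) = 87/31.
E[S | T = 1] = (87/31) / (15/31) = 29/5.

29/5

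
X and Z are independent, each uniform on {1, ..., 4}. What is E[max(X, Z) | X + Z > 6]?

Outcomes with X + Z > 6: (3,4), (4,3), (4,4), each with probability 1/16.
E[max(X, Z) | X + Z > 6] = (4 + 4 + 4) / 3 = 4.

4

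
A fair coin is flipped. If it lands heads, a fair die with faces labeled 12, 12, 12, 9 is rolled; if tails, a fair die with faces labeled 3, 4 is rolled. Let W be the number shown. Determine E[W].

59/8

E[W | heads] = (12+12+12+9)/4 = 45/4.
E[W | tails] = (3+4)/2 = 7/2.
E[W] = (1/2)·(45/4) + (1/2)·(7/2) = 59/8.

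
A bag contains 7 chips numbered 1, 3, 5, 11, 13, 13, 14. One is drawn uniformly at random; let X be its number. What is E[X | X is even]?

14

P(X is even) = 1/7.
Σ over the event: 14·1/7 = 2.
E[X | X is even] = (2) / (1/7) = 14.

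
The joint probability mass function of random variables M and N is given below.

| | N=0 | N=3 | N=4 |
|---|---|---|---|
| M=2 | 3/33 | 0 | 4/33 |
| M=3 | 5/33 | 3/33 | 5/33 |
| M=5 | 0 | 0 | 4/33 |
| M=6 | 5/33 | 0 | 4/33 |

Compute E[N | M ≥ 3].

P(M ≥ 3) = 26/33.
Σ N·P over the event = 0·(5/33) + 3·(3/33) + 4·(5/33) + 4·(4/33) + 0·(5/33) + 4·(4/33) = 61/33.
E[N | M ≥ 3] = (61/33) / (26/33) = 61/26.

61/26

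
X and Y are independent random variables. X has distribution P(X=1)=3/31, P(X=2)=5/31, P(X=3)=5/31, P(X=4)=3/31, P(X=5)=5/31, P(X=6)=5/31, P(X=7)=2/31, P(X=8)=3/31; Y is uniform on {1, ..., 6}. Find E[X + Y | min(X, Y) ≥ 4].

P(min(X, Y) ≥ 4) = 9/31.
Summing (X+Y)·P(x,y) over outcomes with min(X, Y) ≥ 4 gives 195/62.
E[X + Y | min(X, Y) ≥ 4] = (195/62) / (9/31) = 65/6.

65/6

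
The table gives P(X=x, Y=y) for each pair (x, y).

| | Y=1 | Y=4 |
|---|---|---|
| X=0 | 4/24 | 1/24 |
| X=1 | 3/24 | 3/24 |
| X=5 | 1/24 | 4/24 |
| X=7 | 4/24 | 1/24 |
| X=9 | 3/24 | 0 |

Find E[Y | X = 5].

17/5

P(X = 5) = 5/24.
Σ Y·P over the event = 1·(1/24) + 4·(4/24) = 17/24.
E[Y | X = 5] = (17/24) / (5/24) = 17/5.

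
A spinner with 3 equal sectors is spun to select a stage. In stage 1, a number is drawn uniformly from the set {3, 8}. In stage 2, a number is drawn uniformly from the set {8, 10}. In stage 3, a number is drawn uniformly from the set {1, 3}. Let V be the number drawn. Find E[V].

11/2

E[V | stage 1] = (3+8)/2 = 11/2.
E[V | stage 2] = (8+10)/2 = 9.
E[V | stage 3] = (1+3)/2 = 2.
By the law of total expectation,
E[V] = (1/3)·(11/2) + (1/3)·(9) + (1/3)·(2) = 11/2.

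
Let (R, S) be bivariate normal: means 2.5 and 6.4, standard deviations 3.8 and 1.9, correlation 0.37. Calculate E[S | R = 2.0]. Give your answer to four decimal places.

6.3075

For a bivariate normal, E[S | R=x] = μ_S + ρ·(σ_S/σ_R)·(x − μ_R).
E[S | R=2.0] = 6.4 + (0.37)·(1.9/3.8)·(2.0 − (2.5)) = 6.4 + (0.185)·(-0.5) = 6.3075.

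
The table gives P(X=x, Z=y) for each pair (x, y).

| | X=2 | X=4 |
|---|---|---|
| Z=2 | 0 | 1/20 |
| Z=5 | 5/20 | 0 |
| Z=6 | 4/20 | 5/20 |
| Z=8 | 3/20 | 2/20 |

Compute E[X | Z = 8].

P(Z = 8) = 1/4.
Σ X·P over the event = 2·(3/20) + 4·(2/20) = 7/10.
E[X | Z = 8] = (7/10) / (1/4) = 14/5.

14/5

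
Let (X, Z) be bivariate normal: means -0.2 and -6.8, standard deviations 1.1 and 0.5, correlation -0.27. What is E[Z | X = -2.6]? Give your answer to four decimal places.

E[Z | X=x] = μ_Z + ρ(σ_Z/σ_X)(x − μ_X) for jointly normal variables.
E[Z | X=-2.6] = -6.8 + (-0.27)·(0.5/1.1)·(-2.6 − (-0.2)) = -6.8 + (-0.122727)·(-2.4) = -6.5055.

-6.5055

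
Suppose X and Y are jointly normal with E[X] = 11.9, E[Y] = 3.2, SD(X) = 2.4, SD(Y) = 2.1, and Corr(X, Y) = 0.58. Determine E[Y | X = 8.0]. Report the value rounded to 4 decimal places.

1.2208

The regression of Y on X has slope ρ·σ_Y/σ_X and passes through (μ_X, μ_Y).
E[Y | X=8.0] = 3.2 + (0.58)·(2.1/2.4)·(8.0 − (11.9)) = 3.2 + (0.5075)·(-3.9) = 1.2208.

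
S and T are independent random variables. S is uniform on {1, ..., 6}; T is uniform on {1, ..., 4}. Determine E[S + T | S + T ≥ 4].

P(S + T ≥ 4) = 7/8.
Summing (S+T)·P(x,y) over outcomes with S + T ≥ 4 gives 17/3.
E[S + T | S + T ≥ 4] = (17/3) / (7/8) = 136/21.

136/21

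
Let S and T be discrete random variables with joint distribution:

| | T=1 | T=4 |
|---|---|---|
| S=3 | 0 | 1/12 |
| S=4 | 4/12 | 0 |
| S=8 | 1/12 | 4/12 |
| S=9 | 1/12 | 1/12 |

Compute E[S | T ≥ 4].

P(T ≥ 4) = 1/2.
Σ S·P over the event = 3·(1/12) + 8·(4/12) + 9·(1/12) = 11/3.
E[S | T ≥ 4] = (11/3) / (1/2) = 22/3.

22/3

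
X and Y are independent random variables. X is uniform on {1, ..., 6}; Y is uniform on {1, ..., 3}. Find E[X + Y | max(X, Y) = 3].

24/5

Outcomes with max(X, Y) = 3: (1,3), (2,3), (3,1), (3,2), (3,3), each with probability 1/18.
E[X + Y | max(X, Y) = 3] = (4 + 5 + 4 + 5 + 6) / 5 = 24/5.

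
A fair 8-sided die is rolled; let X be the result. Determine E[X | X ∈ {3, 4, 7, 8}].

P(X ∈ {3, 4, 7, 8}) = 1/2.
Σ over the event: 3·1/8 + 4·1/8 + 7·1/8 + 8·1/8 = 11/4.
E[X | X ∈ {3, 4, 7, 8}] = (11/4) / (1/2) = 11/2.

11/2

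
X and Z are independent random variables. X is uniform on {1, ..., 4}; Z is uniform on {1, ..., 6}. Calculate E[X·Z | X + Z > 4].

P(X + Z > 4) = 3/4.
Summing XZ·P(x,y) over outcomes with X + Z > 4 gives 65/8.
E[X·Z | X + Z > 4] = (65/8) / (3/4) = 65/6.

65/6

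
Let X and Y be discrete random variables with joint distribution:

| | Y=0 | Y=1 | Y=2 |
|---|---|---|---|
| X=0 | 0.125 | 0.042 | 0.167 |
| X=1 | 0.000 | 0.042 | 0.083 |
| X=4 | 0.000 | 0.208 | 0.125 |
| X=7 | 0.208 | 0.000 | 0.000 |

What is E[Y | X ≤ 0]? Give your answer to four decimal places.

1.1257

P(X ≤ 0) = 0.334.
Summing Y·P(X=x,Y=y) over the conditioning event gives 0.376.
E[Y | X ≤ 0] = (0.376) / (0.334) = 1.1257.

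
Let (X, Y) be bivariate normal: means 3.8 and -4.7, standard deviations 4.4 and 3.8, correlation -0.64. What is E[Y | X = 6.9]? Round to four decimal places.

For a bivariate normal, E[Y | X=x] = μ_Y + ρ·(σ_Y/σ_X)·(x − μ_X).
E[Y | X=6.9] = -4.7 + (-0.64)·(3.8/4.4)·(6.9 − (3.8)) = -4.7 + (-0.55273)·(3.1) = -6.4135.

-6.4135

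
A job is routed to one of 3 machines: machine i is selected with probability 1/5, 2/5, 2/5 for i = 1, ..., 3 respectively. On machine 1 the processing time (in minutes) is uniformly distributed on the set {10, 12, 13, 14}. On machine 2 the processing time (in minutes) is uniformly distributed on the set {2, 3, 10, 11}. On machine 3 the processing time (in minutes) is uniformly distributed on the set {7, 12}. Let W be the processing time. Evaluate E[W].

177/20

E[W | machine 1] = (10+12+13+14)/4 = 49/4.
E[W | machine 2] = (2+3+10+11)/4 = 13/2.
E[W | machine 3] = (7+12)/2 = 19/2.
E[W] = (1/5)·(49/4) + (2/5)·(13/2) + (2/5)·(19/2) = 177/20.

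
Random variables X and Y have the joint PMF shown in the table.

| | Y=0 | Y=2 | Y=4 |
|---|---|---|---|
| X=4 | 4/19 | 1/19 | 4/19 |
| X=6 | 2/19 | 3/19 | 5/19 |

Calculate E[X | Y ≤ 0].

P(Y ≤ 0) = 6/19.
Σ X·P over the event = 4·(4/19) + 6·(2/19) = 28/19.
E[X | Y ≤ 0] = (28/19) / (6/19) = 14/3.

14/3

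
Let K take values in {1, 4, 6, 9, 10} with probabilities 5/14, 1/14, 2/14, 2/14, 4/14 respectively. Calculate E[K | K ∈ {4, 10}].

P(K ∈ {4, 10}) = 5/14.
Σ over the event: 4·1/14 + 10·2/7 = 22/7.
E[K | K ∈ {4, 10}] = (22/7) / (5/14) = 44/5.

44/5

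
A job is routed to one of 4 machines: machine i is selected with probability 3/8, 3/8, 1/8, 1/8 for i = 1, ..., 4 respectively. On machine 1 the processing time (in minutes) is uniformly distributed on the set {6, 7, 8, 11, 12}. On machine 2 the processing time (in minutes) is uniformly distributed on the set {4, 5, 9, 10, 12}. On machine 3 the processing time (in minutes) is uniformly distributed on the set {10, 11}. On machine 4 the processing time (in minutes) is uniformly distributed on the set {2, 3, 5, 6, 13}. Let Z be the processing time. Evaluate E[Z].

667/80

E[Z | machine 1] = (6+7+8+11+12)/5 = 44/5.
E[Z | machine 2] = (4+5+9+10+12)/5 = 8.
E[Z | machine 3] = (10+11)/2 = 21/2.
E[Z | machine 4] = (2+3+5+6+13)/5 = 29/5.
By the law of total expectation,
E[Z] = (3/8)·(44/5) + (3/8)·(8) + (1/8)·(21/2) + (1/8)·(29/5) = 667/80.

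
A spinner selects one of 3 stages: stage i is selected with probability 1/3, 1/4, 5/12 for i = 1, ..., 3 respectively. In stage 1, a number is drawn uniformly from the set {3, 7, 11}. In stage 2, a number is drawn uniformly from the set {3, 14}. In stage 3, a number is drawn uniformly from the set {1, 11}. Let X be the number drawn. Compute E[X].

167/24

E[X | stage 1] = (3+7+11)/3 = 7.
E[X | stage 2] = (3+14)/2 = 17/2.
E[X | stage 3] = (1+11)/2 = 6.
By the law of total expectation,
E[X] = (1/3)·(7) + (1/4)·(17/2) + (5/12)·(6) = 167/24.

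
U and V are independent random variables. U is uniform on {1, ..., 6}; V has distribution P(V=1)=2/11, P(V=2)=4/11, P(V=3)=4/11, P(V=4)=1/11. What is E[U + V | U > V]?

269/40

P(U > V) = 20/33.
Summing (U+V)·P(x,y) over outcomes with U > V gives 269/66.
E[U + V | U > V] = (269/66) / (20/33) = 269/40.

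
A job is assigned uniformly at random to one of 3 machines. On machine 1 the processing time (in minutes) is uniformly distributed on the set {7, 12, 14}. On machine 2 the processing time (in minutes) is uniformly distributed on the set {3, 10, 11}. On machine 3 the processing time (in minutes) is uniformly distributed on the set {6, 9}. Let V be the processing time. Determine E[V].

E[V | machine 1] = (7+12+14)/3 = 11.
E[V | machine 2] = (3+10+11)/3 = 8.
E[V | machine 3] = (6+9)/2 = 15/2.
E[V] = (1/3)·(11) + (1/3)·(8) + (1/3)·(15/2) = 53/6.

53/6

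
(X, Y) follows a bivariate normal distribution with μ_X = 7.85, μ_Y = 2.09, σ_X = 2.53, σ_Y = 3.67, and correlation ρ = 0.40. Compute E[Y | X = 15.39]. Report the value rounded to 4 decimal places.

6.4650

For a bivariate normal, E[Y | X=x] = μ_Y + ρ·(σ_Y/σ_X)·(x − μ_X).
E[Y | X=15.39] = 2.09 + (0.40)·(3.67/2.53)·(15.39 − (7.85)) = 2.09 + (0.58024)·(7.54) = 6.4650.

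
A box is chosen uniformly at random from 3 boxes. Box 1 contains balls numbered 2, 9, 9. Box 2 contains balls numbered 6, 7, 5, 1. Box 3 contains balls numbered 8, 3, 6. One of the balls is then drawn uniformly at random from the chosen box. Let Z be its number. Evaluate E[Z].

205/36

E[Z | box 1] = (2+9+9)/3 = 20/3.
E[Z | box 2] = (6+7+5+1)/4 = 19/4.
E[Z | box 3] = (8+3+6)/3 = 17/3.
E[Z] = (1/3)·(20/3) + (1/3)·(19/4) + (1/3)·(17/3) = 205/36.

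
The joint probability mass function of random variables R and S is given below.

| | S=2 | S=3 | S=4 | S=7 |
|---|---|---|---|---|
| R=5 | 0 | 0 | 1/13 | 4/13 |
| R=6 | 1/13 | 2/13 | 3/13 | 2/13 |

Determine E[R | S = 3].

6

P(S = 3) = 2/13.
Summing R·P(R=x,S=y) over the conditioning event gives 12/13.
E[R | S = 3] = (12/13) / (2/13) = 6.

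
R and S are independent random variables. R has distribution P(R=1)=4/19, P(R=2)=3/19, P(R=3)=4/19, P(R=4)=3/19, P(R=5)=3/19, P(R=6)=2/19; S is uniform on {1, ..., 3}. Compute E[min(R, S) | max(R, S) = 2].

P(max(R, S) = 2) = 10/57.
Summing min(R,S)·P(x,y) over outcomes with max(R, S) = 2 gives 13/57.
E[min(R, S) | max(R, S) = 2] = (13/57) / (10/57) = 13/10.

13/10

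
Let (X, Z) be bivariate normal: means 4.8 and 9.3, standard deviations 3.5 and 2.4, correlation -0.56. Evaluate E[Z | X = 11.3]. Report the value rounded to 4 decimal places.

E[Z | X=x] = μ_Z + ρ(σ_Z/σ_X)(x − μ_X) for jointly normal variables.
E[Z | X=11.3] = 9.3 + (-0.56)·(2.4/3.5)·(11.3 − (4.8)) = 9.3 + (-0.384)·(6.5) = 6.8040.

6.8040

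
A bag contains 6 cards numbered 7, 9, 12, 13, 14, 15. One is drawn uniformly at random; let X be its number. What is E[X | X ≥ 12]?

P(X ≥ 12) = 2/3.
Σ over the event: 12·1/6 + 13·1/6 + 14·1/6 + 15·1/6 = 9.
E[X | X ≥ 12] = (9) / (2/3) = 27/2.

27/2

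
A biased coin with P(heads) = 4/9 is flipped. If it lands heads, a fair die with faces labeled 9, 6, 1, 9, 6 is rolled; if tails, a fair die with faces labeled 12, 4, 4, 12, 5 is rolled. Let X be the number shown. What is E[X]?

E[X | heads] = (9+6+1+9+6)/5 = 31/5.
E[X | tails] = (12+4+4+12+5)/5 = 37/5.
E[X] = (4/9)·(31/5) + (5/9)·(37/5) = 103/15.

103/15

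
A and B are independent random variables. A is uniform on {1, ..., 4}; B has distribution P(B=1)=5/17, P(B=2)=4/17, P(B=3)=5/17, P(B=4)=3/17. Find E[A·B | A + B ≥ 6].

P(A + B ≥ 6) = 23/68.
Summing AB·P(x,y) over outcomes with A + B ≥ 6 gives 245/68.
E[A·B | A + B ≥ 6] = (245/68) / (23/68) = 245/23.

245/23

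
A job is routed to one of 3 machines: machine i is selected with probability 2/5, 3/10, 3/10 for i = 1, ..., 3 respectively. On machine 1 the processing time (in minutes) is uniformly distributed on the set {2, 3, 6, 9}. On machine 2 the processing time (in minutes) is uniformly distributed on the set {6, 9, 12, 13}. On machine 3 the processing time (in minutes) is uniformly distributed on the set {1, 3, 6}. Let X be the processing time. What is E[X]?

E[X | machine 1] = (2+3+6+9)/4 = 5.
E[X | machine 2] = (6+9+12+13)/4 = 10.
E[X | machine 3] = (1+3+6)/3 = 10/3.
By the law of total expectation,
E[X] = (2/5)·(5) + (3/10)·(10) + (3/10)·(10/3) = 6.

6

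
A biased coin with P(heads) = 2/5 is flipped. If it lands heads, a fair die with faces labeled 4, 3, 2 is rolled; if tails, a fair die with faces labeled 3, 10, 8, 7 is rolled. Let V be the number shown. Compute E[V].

27/5

E[V | heads] = (4+3+2)/3 = 3.
E[V | tails] = (3+10+8+7)/4 = 7.
E[V] = (2/5)·(3) + (3/5)·(7) = 27/5.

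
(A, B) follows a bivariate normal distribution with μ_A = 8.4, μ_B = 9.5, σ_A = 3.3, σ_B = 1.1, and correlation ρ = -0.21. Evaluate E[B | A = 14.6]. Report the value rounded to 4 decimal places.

9.0660

The regression of B on A has slope ρ·σ_B/σ_A and passes through (μ_A, μ_B).
E[B | A=14.6] = 9.5 + (-0.21)·(1.1/3.3)·(14.6 − (8.4)) = 9.5 + (-0.07)·(6.2) = 9.0660.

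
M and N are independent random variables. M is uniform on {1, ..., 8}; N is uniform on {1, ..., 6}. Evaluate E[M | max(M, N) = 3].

P(max(M, N) = 3) = 5/48.
Summing M·P(x,y) over outcomes with max(M, N) = 3 gives 1/4.
E[M | max(M, N) = 3] = (1/4) / (5/48) = 12/5.

12/5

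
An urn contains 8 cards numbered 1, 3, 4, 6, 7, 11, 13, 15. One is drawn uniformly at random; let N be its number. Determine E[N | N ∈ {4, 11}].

15/2

P(N ∈ {4, 11}) = 1/4.
Σ over the event: 4·1/8 + 11·1/8 = 15/8.
E[N | N ∈ {4, 11}] = (15/8) / (1/4) = 15/2.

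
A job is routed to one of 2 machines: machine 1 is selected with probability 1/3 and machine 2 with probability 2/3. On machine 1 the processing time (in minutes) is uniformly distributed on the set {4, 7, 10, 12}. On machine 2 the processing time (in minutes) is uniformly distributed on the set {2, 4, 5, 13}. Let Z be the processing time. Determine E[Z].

27/4

E[Z | machine 1] = (4+7+10+12)/4 = 33/4.
E[Z | machine 2] = (2+4+5+13)/4 = 6.
E[Z] = (1/3)·(33/4) + (2/3)·(6) = 27/4.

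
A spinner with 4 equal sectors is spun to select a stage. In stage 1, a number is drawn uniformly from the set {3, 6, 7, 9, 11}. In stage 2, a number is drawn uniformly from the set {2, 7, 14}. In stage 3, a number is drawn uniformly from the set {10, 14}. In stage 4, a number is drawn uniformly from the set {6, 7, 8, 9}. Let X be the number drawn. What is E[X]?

E[X | stage 1] = (3+6+7+9+11)/5 = 36/5.
E[X | stage 2] = (2+7+14)/3 = 23/3.
E[X | stage 3] = (10+14)/2 = 12.
E[X | stage 4] = (6+7+8+9)/4 = 15/2.
By the law of total expectation,
E[X] = (1/4)·(36/5) + (1/4)·(23/3) + (1/4)·(12) + (1/4)·(15/2) = 1031/120.

1031/120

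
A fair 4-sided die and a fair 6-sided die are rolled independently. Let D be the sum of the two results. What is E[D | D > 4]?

P(D > 4) = 3/4.
Σ over the event: 5·1/6 + 6·1/6 + 7·1/6 + 8·1/8 + 9·1/12 + 10·1/24 = 31/6.
E[D | D > 4] = (31/6) / (3/4) = 62/9.

62/9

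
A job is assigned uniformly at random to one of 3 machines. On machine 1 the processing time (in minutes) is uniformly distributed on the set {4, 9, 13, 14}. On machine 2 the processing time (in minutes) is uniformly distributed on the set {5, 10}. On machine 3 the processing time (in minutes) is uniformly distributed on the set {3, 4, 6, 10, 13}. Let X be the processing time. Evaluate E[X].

E[X | machine 1] = (4+9+13+14)/4 = 10.
E[X | machine 2] = (5+10)/2 = 15/2.
E[X | machine 3] = (3+4+6+10+13)/5 = 36/5.
E[X] = (1/3)·(10) + (1/3)·(15/2) + (1/3)·(36/5) = 247/30.

247/30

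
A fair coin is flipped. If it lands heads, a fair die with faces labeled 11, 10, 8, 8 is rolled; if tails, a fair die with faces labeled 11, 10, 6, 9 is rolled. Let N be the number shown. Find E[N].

73/8

E[N | heads] = (11+10+8+8)/4 = 37/4.
E[N | tails] = (11+10+6+9)/4 = 9.
E[N] = (1/2)·(37/4) + (1/2)·(9) = 73/8.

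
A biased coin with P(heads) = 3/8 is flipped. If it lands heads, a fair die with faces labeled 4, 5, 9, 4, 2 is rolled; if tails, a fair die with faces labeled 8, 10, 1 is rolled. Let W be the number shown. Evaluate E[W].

E[W | heads] = (4+5+9+4+2)/5 = 24/5.
E[W | tails] = (8+10+1)/3 = 19/3.
By the law of total expectation,
E[W] = (3/8)·(24/5) + (5/8)·(19/3) = 691/120.

691/120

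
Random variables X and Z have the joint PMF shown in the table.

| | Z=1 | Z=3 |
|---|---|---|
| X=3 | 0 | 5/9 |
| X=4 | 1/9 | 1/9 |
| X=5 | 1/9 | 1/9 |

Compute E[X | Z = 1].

P(Z = 1) = 2/9.
Summing X·P(X=x,Z=y) over the conditioning event gives 1.
E[X | Z = 1] = (1) / (2/9) = 9/2.

9/2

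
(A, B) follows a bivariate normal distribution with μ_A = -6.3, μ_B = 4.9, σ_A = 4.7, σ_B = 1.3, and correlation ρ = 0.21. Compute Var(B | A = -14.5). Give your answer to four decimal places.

1.6155

For a bivariate normal, Var(B | A=x) = σ_B²(1 − ρ²).
Var(B | A=-14.5) = (1.3)²·(1 − (0.21)²) = 1.69·0.9559 = 1.6155.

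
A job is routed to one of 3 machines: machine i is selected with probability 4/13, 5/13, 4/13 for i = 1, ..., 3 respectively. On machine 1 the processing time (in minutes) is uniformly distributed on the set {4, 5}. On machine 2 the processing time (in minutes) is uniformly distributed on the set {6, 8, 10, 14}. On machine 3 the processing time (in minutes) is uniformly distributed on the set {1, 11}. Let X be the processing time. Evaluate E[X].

E[X | machine 1] = (4+5)/2 = 9/2.
E[X | machine 2] = (6+8+10+14)/4 = 19/2.
E[X | machine 3] = (1+11)/2 = 6.
E[X] = (4/13)·(9/2) + (5/13)·(19/2) + (4/13)·(6) = 179/26.

179/26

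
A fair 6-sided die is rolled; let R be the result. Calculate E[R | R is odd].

Given R is odd, R is equally likely to be any of {1, 3, 5}.
E[R | R is odd] = (1 + 3 + 5) / 3 = 3.

3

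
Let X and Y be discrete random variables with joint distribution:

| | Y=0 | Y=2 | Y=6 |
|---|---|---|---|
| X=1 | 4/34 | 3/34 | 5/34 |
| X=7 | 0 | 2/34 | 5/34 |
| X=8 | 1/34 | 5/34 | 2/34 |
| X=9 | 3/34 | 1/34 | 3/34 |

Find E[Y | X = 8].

P(X = 8) = 4/17.
Σ Y·P over the event = 0·(1/34) + 2·(5/34) + 6·(2/34) = 11/17.
E[Y | X = 8] = (11/17) / (4/17) = 11/4.

11/4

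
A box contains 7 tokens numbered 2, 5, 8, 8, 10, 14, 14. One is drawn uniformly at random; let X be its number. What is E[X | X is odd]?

5

P(X is odd) = 1/7.
Σ over the event: 5·1/7 = 5/7.
E[X | X is odd] = (5/7) / (1/7) = 5.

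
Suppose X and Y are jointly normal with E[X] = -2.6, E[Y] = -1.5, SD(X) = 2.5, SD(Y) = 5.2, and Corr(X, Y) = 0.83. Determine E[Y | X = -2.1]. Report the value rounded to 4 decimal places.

-0.6368

E[Y | X=x] = μ_Y + ρ(σ_Y/σ_X)(x − μ_X) for jointly normal variables.
E[Y | X=-2.1] = -1.5 + (0.83)·(5.2/2.5)·(-2.1 − (-2.6)) = -1.5 + (1.7264)·(0.5) = -0.6368.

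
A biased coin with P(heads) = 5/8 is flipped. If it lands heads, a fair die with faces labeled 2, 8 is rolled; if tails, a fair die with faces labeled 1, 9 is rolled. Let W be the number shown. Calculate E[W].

E[W | heads] = (2+8)/2 = 5.
E[W | tails] = (1+9)/2 = 5.
E[W] = (5/8)·(5) + (3/8)·(5) = 5.

5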